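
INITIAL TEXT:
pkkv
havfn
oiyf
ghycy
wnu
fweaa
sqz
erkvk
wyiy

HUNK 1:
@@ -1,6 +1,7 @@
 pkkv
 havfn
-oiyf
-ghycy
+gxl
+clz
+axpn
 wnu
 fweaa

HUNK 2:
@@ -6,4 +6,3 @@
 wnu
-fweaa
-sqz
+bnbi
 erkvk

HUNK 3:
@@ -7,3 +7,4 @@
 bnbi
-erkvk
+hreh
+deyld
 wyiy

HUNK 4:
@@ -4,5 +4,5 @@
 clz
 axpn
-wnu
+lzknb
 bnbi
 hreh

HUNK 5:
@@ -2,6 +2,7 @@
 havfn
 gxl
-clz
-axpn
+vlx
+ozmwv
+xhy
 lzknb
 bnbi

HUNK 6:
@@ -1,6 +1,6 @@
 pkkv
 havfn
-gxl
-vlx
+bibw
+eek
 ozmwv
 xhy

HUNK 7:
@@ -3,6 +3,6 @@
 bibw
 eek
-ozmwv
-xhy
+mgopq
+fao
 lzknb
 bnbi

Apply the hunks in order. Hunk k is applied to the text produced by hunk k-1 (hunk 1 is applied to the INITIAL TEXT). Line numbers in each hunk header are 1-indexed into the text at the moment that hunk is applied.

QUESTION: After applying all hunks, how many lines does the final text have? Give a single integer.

Hunk 1: at line 1 remove [oiyf,ghycy] add [gxl,clz,axpn] -> 10 lines: pkkv havfn gxl clz axpn wnu fweaa sqz erkvk wyiy
Hunk 2: at line 6 remove [fweaa,sqz] add [bnbi] -> 9 lines: pkkv havfn gxl clz axpn wnu bnbi erkvk wyiy
Hunk 3: at line 7 remove [erkvk] add [hreh,deyld] -> 10 lines: pkkv havfn gxl clz axpn wnu bnbi hreh deyld wyiy
Hunk 4: at line 4 remove [wnu] add [lzknb] -> 10 lines: pkkv havfn gxl clz axpn lzknb bnbi hreh deyld wyiy
Hunk 5: at line 2 remove [clz,axpn] add [vlx,ozmwv,xhy] -> 11 lines: pkkv havfn gxl vlx ozmwv xhy lzknb bnbi hreh deyld wyiy
Hunk 6: at line 1 remove [gxl,vlx] add [bibw,eek] -> 11 lines: pkkv havfn bibw eek ozmwv xhy lzknb bnbi hreh deyld wyiy
Hunk 7: at line 3 remove [ozmwv,xhy] add [mgopq,fao] -> 11 lines: pkkv havfn bibw eek mgopq fao lzknb bnbi hreh deyld wyiy
Final line count: 11

Answer: 11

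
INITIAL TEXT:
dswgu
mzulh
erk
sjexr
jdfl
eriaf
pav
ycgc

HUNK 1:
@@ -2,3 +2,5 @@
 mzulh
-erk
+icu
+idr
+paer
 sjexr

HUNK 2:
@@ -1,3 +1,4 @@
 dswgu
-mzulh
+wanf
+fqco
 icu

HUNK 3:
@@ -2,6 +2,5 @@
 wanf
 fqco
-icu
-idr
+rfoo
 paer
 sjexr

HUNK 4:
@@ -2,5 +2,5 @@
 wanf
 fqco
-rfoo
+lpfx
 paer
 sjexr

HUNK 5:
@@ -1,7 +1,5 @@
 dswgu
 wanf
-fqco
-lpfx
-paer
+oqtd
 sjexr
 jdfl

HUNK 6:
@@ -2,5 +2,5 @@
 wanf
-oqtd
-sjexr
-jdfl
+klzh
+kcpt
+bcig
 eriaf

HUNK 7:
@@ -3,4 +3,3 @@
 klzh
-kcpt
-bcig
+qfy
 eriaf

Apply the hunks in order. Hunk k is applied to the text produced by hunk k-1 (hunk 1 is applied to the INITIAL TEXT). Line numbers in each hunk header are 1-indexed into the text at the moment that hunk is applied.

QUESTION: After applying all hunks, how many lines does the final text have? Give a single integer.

Answer: 7

Derivation:
Hunk 1: at line 2 remove [erk] add [icu,idr,paer] -> 10 lines: dswgu mzulh icu idr paer sjexr jdfl eriaf pav ycgc
Hunk 2: at line 1 remove [mzulh] add [wanf,fqco] -> 11 lines: dswgu wanf fqco icu idr paer sjexr jdfl eriaf pav ycgc
Hunk 3: at line 2 remove [icu,idr] add [rfoo] -> 10 lines: dswgu wanf fqco rfoo paer sjexr jdfl eriaf pav ycgc
Hunk 4: at line 2 remove [rfoo] add [lpfx] -> 10 lines: dswgu wanf fqco lpfx paer sjexr jdfl eriaf pav ycgc
Hunk 5: at line 1 remove [fqco,lpfx,paer] add [oqtd] -> 8 lines: dswgu wanf oqtd sjexr jdfl eriaf pav ycgc
Hunk 6: at line 2 remove [oqtd,sjexr,jdfl] add [klzh,kcpt,bcig] -> 8 lines: dswgu wanf klzh kcpt bcig eriaf pav ycgc
Hunk 7: at line 3 remove [kcpt,bcig] add [qfy] -> 7 lines: dswgu wanf klzh qfy eriaf pav ycgc
Final line count: 7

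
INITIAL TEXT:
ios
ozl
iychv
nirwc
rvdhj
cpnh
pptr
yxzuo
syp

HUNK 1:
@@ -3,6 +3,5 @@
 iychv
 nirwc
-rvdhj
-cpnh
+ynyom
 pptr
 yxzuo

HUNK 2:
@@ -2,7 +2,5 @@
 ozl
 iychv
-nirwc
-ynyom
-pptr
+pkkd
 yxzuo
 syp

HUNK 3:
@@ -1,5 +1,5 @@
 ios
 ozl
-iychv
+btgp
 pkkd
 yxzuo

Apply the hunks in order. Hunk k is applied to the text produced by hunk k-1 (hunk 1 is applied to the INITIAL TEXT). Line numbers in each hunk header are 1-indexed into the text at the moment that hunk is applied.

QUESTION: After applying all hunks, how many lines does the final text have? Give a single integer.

Hunk 1: at line 3 remove [rvdhj,cpnh] add [ynyom] -> 8 lines: ios ozl iychv nirwc ynyom pptr yxzuo syp
Hunk 2: at line 2 remove [nirwc,ynyom,pptr] add [pkkd] -> 6 lines: ios ozl iychv pkkd yxzuo syp
Hunk 3: at line 1 remove [iychv] add [btgp] -> 6 lines: ios ozl btgp pkkd yxzuo syp
Final line count: 6

Answer: 6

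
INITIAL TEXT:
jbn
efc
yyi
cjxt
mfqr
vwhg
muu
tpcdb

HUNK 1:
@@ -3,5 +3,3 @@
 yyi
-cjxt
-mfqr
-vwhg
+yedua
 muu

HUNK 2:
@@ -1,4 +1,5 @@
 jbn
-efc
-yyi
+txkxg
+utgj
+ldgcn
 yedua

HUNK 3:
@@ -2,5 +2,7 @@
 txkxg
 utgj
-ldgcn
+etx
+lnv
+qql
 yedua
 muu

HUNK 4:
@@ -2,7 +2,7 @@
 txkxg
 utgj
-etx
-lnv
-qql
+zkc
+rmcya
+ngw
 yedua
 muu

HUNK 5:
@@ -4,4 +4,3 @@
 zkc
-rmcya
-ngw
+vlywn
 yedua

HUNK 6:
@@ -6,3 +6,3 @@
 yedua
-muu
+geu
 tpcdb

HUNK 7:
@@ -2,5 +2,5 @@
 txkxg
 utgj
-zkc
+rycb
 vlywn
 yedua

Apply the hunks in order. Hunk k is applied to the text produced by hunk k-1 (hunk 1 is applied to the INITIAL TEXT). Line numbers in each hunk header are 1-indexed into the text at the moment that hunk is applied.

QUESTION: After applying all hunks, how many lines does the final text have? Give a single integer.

Hunk 1: at line 3 remove [cjxt,mfqr,vwhg] add [yedua] -> 6 lines: jbn efc yyi yedua muu tpcdb
Hunk 2: at line 1 remove [efc,yyi] add [txkxg,utgj,ldgcn] -> 7 lines: jbn txkxg utgj ldgcn yedua muu tpcdb
Hunk 3: at line 2 remove [ldgcn] add [etx,lnv,qql] -> 9 lines: jbn txkxg utgj etx lnv qql yedua muu tpcdb
Hunk 4: at line 2 remove [etx,lnv,qql] add [zkc,rmcya,ngw] -> 9 lines: jbn txkxg utgj zkc rmcya ngw yedua muu tpcdb
Hunk 5: at line 4 remove [rmcya,ngw] add [vlywn] -> 8 lines: jbn txkxg utgj zkc vlywn yedua muu tpcdb
Hunk 6: at line 6 remove [muu] add [geu] -> 8 lines: jbn txkxg utgj zkc vlywn yedua geu tpcdb
Hunk 7: at line 2 remove [zkc] add [rycb] -> 8 lines: jbn txkxg utgj rycb vlywn yedua geu tpcdb
Final line count: 8

Answer: 8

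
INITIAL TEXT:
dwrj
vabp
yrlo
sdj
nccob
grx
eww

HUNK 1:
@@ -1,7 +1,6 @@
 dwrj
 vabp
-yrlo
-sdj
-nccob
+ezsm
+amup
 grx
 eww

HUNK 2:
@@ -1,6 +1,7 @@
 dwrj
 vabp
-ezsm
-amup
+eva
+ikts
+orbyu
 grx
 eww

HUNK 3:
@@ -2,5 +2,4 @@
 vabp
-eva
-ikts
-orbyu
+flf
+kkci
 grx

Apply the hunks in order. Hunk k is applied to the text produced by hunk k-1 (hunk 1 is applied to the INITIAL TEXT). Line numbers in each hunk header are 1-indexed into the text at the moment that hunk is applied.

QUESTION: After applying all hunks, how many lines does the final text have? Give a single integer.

Hunk 1: at line 1 remove [yrlo,sdj,nccob] add [ezsm,amup] -> 6 lines: dwrj vabp ezsm amup grx eww
Hunk 2: at line 1 remove [ezsm,amup] add [eva,ikts,orbyu] -> 7 lines: dwrj vabp eva ikts orbyu grx eww
Hunk 3: at line 2 remove [eva,ikts,orbyu] add [flf,kkci] -> 6 lines: dwrj vabp flf kkci grx eww
Final line count: 6

Answer: 6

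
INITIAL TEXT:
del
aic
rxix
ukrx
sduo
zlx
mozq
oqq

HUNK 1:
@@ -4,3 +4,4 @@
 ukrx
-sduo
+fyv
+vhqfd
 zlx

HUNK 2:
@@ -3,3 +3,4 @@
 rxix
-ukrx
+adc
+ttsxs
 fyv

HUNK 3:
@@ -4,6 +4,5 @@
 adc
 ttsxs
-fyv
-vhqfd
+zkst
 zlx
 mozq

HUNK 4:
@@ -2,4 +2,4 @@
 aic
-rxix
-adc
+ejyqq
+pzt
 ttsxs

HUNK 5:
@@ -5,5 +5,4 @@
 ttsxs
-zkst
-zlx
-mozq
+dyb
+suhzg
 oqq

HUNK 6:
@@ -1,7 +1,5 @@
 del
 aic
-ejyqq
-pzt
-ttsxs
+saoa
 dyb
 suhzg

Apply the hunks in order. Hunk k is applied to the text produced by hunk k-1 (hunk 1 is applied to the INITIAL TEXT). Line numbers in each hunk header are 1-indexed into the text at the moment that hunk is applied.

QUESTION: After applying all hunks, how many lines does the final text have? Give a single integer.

Answer: 6

Derivation:
Hunk 1: at line 4 remove [sduo] add [fyv,vhqfd] -> 9 lines: del aic rxix ukrx fyv vhqfd zlx mozq oqq
Hunk 2: at line 3 remove [ukrx] add [adc,ttsxs] -> 10 lines: del aic rxix adc ttsxs fyv vhqfd zlx mozq oqq
Hunk 3: at line 4 remove [fyv,vhqfd] add [zkst] -> 9 lines: del aic rxix adc ttsxs zkst zlx mozq oqq
Hunk 4: at line 2 remove [rxix,adc] add [ejyqq,pzt] -> 9 lines: del aic ejyqq pzt ttsxs zkst zlx mozq oqq
Hunk 5: at line 5 remove [zkst,zlx,mozq] add [dyb,suhzg] -> 8 lines: del aic ejyqq pzt ttsxs dyb suhzg oqq
Hunk 6: at line 1 remove [ejyqq,pzt,ttsxs] add [saoa] -> 6 lines: del aic saoa dyb suhzg oqq
Final line count: 6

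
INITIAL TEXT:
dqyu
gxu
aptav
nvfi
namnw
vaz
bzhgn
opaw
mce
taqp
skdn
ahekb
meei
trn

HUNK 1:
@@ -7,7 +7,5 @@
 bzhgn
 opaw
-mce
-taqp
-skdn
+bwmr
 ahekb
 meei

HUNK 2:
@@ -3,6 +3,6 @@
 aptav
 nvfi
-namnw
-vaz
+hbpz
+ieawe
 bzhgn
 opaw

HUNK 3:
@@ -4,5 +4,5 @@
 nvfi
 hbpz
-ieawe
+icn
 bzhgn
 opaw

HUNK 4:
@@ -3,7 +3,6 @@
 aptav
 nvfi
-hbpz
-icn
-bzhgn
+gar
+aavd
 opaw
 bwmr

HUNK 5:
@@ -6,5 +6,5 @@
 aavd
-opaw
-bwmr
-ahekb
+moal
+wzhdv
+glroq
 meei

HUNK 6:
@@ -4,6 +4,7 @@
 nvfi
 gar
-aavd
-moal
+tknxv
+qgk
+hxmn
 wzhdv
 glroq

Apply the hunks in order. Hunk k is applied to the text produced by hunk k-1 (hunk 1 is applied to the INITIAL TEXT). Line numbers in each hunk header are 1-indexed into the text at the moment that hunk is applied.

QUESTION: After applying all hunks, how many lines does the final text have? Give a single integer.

Hunk 1: at line 7 remove [mce,taqp,skdn] add [bwmr] -> 12 lines: dqyu gxu aptav nvfi namnw vaz bzhgn opaw bwmr ahekb meei trn
Hunk 2: at line 3 remove [namnw,vaz] add [hbpz,ieawe] -> 12 lines: dqyu gxu aptav nvfi hbpz ieawe bzhgn opaw bwmr ahekb meei trn
Hunk 3: at line 4 remove [ieawe] add [icn] -> 12 lines: dqyu gxu aptav nvfi hbpz icn bzhgn opaw bwmr ahekb meei trn
Hunk 4: at line 3 remove [hbpz,icn,bzhgn] add [gar,aavd] -> 11 lines: dqyu gxu aptav nvfi gar aavd opaw bwmr ahekb meei trn
Hunk 5: at line 6 remove [opaw,bwmr,ahekb] add [moal,wzhdv,glroq] -> 11 lines: dqyu gxu aptav nvfi gar aavd moal wzhdv glroq meei trn
Hunk 6: at line 4 remove [aavd,moal] add [tknxv,qgk,hxmn] -> 12 lines: dqyu gxu aptav nvfi gar tknxv qgk hxmn wzhdv glroq meei trn
Final line count: 12

Answer: 12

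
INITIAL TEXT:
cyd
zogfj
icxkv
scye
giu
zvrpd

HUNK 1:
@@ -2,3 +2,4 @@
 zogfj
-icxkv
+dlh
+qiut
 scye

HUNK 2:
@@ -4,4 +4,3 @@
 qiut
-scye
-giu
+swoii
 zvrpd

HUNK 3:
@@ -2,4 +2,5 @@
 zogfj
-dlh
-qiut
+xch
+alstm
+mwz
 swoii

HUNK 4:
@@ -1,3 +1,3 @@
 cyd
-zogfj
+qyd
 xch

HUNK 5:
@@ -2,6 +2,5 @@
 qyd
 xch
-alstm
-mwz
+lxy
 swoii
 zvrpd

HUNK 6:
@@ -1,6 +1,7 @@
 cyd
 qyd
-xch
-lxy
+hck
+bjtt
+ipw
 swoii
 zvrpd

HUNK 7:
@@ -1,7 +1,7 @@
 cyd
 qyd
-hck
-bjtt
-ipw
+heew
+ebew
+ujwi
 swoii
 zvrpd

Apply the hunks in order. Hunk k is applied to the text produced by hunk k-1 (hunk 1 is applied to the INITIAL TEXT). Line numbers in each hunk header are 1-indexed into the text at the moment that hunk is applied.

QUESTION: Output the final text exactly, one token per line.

Answer: cyd
qyd
heew
ebew
ujwi
swoii
zvrpd

Derivation:
Hunk 1: at line 2 remove [icxkv] add [dlh,qiut] -> 7 lines: cyd zogfj dlh qiut scye giu zvrpd
Hunk 2: at line 4 remove [scye,giu] add [swoii] -> 6 lines: cyd zogfj dlh qiut swoii zvrpd
Hunk 3: at line 2 remove [dlh,qiut] add [xch,alstm,mwz] -> 7 lines: cyd zogfj xch alstm mwz swoii zvrpd
Hunk 4: at line 1 remove [zogfj] add [qyd] -> 7 lines: cyd qyd xch alstm mwz swoii zvrpd
Hunk 5: at line 2 remove [alstm,mwz] add [lxy] -> 6 lines: cyd qyd xch lxy swoii zvrpd
Hunk 6: at line 1 remove [xch,lxy] add [hck,bjtt,ipw] -> 7 lines: cyd qyd hck bjtt ipw swoii zvrpd
Hunk 7: at line 1 remove [hck,bjtt,ipw] add [heew,ebew,ujwi] -> 7 lines: cyd qyd heew ebew ujwi swoii zvrpd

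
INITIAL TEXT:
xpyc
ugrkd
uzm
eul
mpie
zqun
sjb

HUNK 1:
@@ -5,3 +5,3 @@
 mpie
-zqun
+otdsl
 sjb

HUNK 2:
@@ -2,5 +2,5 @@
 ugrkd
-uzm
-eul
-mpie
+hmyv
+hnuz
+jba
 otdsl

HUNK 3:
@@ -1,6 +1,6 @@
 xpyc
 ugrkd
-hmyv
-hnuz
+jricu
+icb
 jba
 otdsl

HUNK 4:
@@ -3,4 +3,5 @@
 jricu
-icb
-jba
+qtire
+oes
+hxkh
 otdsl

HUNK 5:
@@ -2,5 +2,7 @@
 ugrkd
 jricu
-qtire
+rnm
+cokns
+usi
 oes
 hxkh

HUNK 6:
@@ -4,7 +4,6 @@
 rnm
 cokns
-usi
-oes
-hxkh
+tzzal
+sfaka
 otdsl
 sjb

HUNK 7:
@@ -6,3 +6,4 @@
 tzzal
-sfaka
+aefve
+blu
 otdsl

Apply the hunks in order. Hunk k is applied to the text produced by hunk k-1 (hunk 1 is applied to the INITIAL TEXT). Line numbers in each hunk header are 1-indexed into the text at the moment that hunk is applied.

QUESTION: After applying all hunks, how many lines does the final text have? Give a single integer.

Answer: 10

Derivation:
Hunk 1: at line 5 remove [zqun] add [otdsl] -> 7 lines: xpyc ugrkd uzm eul mpie otdsl sjb
Hunk 2: at line 2 remove [uzm,eul,mpie] add [hmyv,hnuz,jba] -> 7 lines: xpyc ugrkd hmyv hnuz jba otdsl sjb
Hunk 3: at line 1 remove [hmyv,hnuz] add [jricu,icb] -> 7 lines: xpyc ugrkd jricu icb jba otdsl sjb
Hunk 4: at line 3 remove [icb,jba] add [qtire,oes,hxkh] -> 8 lines: xpyc ugrkd jricu qtire oes hxkh otdsl sjb
Hunk 5: at line 2 remove [qtire] add [rnm,cokns,usi] -> 10 lines: xpyc ugrkd jricu rnm cokns usi oes hxkh otdsl sjb
Hunk 6: at line 4 remove [usi,oes,hxkh] add [tzzal,sfaka] -> 9 lines: xpyc ugrkd jricu rnm cokns tzzal sfaka otdsl sjb
Hunk 7: at line 6 remove [sfaka] add [aefve,blu] -> 10 lines: xpyc ugrkd jricu rnm cokns tzzal aefve blu otdsl sjb
Final line count: 10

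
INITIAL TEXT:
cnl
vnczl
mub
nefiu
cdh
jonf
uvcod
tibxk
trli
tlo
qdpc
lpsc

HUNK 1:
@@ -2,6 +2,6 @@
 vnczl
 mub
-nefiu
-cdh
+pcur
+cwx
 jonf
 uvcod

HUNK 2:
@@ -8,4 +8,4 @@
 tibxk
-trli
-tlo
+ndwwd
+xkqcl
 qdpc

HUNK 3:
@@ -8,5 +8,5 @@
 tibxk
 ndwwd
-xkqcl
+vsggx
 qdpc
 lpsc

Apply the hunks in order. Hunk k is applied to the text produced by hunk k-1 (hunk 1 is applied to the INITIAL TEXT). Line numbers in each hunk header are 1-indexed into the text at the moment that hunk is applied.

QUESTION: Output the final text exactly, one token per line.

Answer: cnl
vnczl
mub
pcur
cwx
jonf
uvcod
tibxk
ndwwd
vsggx
qdpc
lpsc

Derivation:
Hunk 1: at line 2 remove [nefiu,cdh] add [pcur,cwx] -> 12 lines: cnl vnczl mub pcur cwx jonf uvcod tibxk trli tlo qdpc lpsc
Hunk 2: at line 8 remove [trli,tlo] add [ndwwd,xkqcl] -> 12 lines: cnl vnczl mub pcur cwx jonf uvcod tibxk ndwwd xkqcl qdpc lpsc
Hunk 3: at line 8 remove [xkqcl] add [vsggx] -> 12 lines: cnl vnczl mub pcur cwx jonf uvcod tibxk ndwwd vsggx qdpc lpsc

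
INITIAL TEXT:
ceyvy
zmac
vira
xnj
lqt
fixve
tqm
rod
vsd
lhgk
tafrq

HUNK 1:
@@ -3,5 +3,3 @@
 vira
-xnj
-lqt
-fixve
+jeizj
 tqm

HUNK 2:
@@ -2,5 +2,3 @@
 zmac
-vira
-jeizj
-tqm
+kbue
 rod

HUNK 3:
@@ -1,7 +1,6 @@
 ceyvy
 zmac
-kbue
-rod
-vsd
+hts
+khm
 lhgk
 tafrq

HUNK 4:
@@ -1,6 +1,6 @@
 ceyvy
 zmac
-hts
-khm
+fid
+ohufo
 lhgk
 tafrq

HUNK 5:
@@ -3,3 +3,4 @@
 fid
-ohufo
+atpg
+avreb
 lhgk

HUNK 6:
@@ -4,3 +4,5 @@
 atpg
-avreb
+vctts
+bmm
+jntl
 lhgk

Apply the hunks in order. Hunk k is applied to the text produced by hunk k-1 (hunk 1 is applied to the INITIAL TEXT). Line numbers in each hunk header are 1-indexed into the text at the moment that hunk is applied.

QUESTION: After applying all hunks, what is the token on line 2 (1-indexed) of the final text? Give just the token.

Hunk 1: at line 3 remove [xnj,lqt,fixve] add [jeizj] -> 9 lines: ceyvy zmac vira jeizj tqm rod vsd lhgk tafrq
Hunk 2: at line 2 remove [vira,jeizj,tqm] add [kbue] -> 7 lines: ceyvy zmac kbue rod vsd lhgk tafrq
Hunk 3: at line 1 remove [kbue,rod,vsd] add [hts,khm] -> 6 lines: ceyvy zmac hts khm lhgk tafrq
Hunk 4: at line 1 remove [hts,khm] add [fid,ohufo] -> 6 lines: ceyvy zmac fid ohufo lhgk tafrq
Hunk 5: at line 3 remove [ohufo] add [atpg,avreb] -> 7 lines: ceyvy zmac fid atpg avreb lhgk tafrq
Hunk 6: at line 4 remove [avreb] add [vctts,bmm,jntl] -> 9 lines: ceyvy zmac fid atpg vctts bmm jntl lhgk tafrq
Final line 2: zmac

Answer: zmac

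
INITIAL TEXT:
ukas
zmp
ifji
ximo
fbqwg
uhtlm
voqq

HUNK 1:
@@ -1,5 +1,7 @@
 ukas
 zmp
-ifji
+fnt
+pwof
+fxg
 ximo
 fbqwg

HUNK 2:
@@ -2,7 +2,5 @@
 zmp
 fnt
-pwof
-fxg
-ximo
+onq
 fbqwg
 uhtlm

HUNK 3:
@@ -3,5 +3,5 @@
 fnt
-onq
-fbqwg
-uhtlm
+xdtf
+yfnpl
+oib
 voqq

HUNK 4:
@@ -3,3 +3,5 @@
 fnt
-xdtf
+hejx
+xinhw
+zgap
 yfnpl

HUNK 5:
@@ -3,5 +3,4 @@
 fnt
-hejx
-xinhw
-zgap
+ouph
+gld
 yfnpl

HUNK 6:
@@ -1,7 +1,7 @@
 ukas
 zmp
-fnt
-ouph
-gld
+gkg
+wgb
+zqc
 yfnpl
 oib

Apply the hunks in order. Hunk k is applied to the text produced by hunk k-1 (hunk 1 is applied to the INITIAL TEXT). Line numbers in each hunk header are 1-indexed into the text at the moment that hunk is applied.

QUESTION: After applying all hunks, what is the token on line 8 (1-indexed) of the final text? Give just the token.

Hunk 1: at line 1 remove [ifji] add [fnt,pwof,fxg] -> 9 lines: ukas zmp fnt pwof fxg ximo fbqwg uhtlm voqq
Hunk 2: at line 2 remove [pwof,fxg,ximo] add [onq] -> 7 lines: ukas zmp fnt onq fbqwg uhtlm voqq
Hunk 3: at line 3 remove [onq,fbqwg,uhtlm] add [xdtf,yfnpl,oib] -> 7 lines: ukas zmp fnt xdtf yfnpl oib voqq
Hunk 4: at line 3 remove [xdtf] add [hejx,xinhw,zgap] -> 9 lines: ukas zmp fnt hejx xinhw zgap yfnpl oib voqq
Hunk 5: at line 3 remove [hejx,xinhw,zgap] add [ouph,gld] -> 8 lines: ukas zmp fnt ouph gld yfnpl oib voqq
Hunk 6: at line 1 remove [fnt,ouph,gld] add [gkg,wgb,zqc] -> 8 lines: ukas zmp gkg wgb zqc yfnpl oib voqq
Final line 8: voqq

Answer: voqq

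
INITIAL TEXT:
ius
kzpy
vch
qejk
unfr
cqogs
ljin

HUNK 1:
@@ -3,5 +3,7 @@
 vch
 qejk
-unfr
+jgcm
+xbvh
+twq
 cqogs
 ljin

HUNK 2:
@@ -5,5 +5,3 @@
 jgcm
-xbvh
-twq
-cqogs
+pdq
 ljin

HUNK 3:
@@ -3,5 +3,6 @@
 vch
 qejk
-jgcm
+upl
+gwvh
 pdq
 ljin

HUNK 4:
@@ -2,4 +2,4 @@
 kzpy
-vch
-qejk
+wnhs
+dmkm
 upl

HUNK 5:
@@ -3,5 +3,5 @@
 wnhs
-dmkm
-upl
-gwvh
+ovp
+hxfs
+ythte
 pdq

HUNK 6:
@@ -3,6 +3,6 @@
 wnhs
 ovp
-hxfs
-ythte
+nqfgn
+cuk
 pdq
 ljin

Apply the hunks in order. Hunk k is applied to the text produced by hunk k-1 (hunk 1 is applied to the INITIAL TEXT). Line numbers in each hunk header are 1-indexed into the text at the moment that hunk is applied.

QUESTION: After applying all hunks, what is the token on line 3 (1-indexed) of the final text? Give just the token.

Answer: wnhs

Derivation:
Hunk 1: at line 3 remove [unfr] add [jgcm,xbvh,twq] -> 9 lines: ius kzpy vch qejk jgcm xbvh twq cqogs ljin
Hunk 2: at line 5 remove [xbvh,twq,cqogs] add [pdq] -> 7 lines: ius kzpy vch qejk jgcm pdq ljin
Hunk 3: at line 3 remove [jgcm] add [upl,gwvh] -> 8 lines: ius kzpy vch qejk upl gwvh pdq ljin
Hunk 4: at line 2 remove [vch,qejk] add [wnhs,dmkm] -> 8 lines: ius kzpy wnhs dmkm upl gwvh pdq ljin
Hunk 5: at line 3 remove [dmkm,upl,gwvh] add [ovp,hxfs,ythte] -> 8 lines: ius kzpy wnhs ovp hxfs ythte pdq ljin
Hunk 6: at line 3 remove [hxfs,ythte] add [nqfgn,cuk] -> 8 lines: ius kzpy wnhs ovp nqfgn cuk pdq ljin
Final line 3: wnhs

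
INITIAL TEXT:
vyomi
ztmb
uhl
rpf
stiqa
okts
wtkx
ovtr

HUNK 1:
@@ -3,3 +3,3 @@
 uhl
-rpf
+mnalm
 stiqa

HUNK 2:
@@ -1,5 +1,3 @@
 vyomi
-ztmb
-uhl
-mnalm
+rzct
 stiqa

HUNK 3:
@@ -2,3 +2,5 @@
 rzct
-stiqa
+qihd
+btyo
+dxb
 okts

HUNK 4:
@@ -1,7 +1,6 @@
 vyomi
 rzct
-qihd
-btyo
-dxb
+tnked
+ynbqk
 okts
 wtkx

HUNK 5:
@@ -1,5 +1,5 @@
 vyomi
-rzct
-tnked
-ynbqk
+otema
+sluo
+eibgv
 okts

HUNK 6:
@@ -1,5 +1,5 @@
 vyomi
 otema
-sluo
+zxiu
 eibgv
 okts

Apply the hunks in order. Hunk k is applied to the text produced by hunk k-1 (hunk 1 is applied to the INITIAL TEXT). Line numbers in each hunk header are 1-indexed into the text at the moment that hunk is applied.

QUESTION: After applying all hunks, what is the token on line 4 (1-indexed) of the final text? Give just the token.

Hunk 1: at line 3 remove [rpf] add [mnalm] -> 8 lines: vyomi ztmb uhl mnalm stiqa okts wtkx ovtr
Hunk 2: at line 1 remove [ztmb,uhl,mnalm] add [rzct] -> 6 lines: vyomi rzct stiqa okts wtkx ovtr
Hunk 3: at line 2 remove [stiqa] add [qihd,btyo,dxb] -> 8 lines: vyomi rzct qihd btyo dxb okts wtkx ovtr
Hunk 4: at line 1 remove [qihd,btyo,dxb] add [tnked,ynbqk] -> 7 lines: vyomi rzct tnked ynbqk okts wtkx ovtr
Hunk 5: at line 1 remove [rzct,tnked,ynbqk] add [otema,sluo,eibgv] -> 7 lines: vyomi otema sluo eibgv okts wtkx ovtr
Hunk 6: at line 1 remove [sluo] add [zxiu] -> 7 lines: vyomi otema zxiu eibgv okts wtkx ovtr
Final line 4: eibgv

Answer: eibgv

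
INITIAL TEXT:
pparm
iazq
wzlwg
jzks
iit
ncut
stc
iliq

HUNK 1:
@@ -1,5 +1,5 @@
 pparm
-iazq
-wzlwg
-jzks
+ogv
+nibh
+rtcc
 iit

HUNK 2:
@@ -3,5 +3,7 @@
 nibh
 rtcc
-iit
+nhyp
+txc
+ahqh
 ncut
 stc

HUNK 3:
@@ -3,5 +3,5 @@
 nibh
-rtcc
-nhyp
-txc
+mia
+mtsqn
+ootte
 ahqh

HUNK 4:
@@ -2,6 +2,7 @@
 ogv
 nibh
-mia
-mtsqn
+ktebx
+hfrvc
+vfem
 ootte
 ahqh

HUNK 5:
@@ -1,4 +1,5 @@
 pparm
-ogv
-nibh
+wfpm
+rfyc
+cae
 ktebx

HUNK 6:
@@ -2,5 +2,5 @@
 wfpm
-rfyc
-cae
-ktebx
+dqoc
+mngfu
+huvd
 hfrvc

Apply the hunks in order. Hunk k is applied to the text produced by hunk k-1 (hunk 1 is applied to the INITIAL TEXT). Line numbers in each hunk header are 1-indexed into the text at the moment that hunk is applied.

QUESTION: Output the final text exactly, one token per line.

Answer: pparm
wfpm
dqoc
mngfu
huvd
hfrvc
vfem
ootte
ahqh
ncut
stc
iliq

Derivation:
Hunk 1: at line 1 remove [iazq,wzlwg,jzks] add [ogv,nibh,rtcc] -> 8 lines: pparm ogv nibh rtcc iit ncut stc iliq
Hunk 2: at line 3 remove [iit] add [nhyp,txc,ahqh] -> 10 lines: pparm ogv nibh rtcc nhyp txc ahqh ncut stc iliq
Hunk 3: at line 3 remove [rtcc,nhyp,txc] add [mia,mtsqn,ootte] -> 10 lines: pparm ogv nibh mia mtsqn ootte ahqh ncut stc iliq
Hunk 4: at line 2 remove [mia,mtsqn] add [ktebx,hfrvc,vfem] -> 11 lines: pparm ogv nibh ktebx hfrvc vfem ootte ahqh ncut stc iliq
Hunk 5: at line 1 remove [ogv,nibh] add [wfpm,rfyc,cae] -> 12 lines: pparm wfpm rfyc cae ktebx hfrvc vfem ootte ahqh ncut stc iliq
Hunk 6: at line 2 remove [rfyc,cae,ktebx] add [dqoc,mngfu,huvd] -> 12 lines: pparm wfpm dqoc mngfu huvd hfrvc vfem ootte ahqh ncut stc iliq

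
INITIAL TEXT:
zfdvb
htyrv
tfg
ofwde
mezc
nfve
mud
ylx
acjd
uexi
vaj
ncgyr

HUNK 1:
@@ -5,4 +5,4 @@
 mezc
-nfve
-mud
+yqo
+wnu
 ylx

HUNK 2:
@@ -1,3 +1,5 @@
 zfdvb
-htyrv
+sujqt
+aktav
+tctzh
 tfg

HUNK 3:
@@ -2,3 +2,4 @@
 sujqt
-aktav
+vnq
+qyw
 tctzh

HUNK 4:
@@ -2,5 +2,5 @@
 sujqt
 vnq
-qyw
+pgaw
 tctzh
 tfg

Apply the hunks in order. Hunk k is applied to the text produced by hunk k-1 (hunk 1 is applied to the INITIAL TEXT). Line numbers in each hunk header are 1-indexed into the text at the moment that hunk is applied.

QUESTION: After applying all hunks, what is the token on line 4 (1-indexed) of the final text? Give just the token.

Hunk 1: at line 5 remove [nfve,mud] add [yqo,wnu] -> 12 lines: zfdvb htyrv tfg ofwde mezc yqo wnu ylx acjd uexi vaj ncgyr
Hunk 2: at line 1 remove [htyrv] add [sujqt,aktav,tctzh] -> 14 lines: zfdvb sujqt aktav tctzh tfg ofwde mezc yqo wnu ylx acjd uexi vaj ncgyr
Hunk 3: at line 2 remove [aktav] add [vnq,qyw] -> 15 lines: zfdvb sujqt vnq qyw tctzh tfg ofwde mezc yqo wnu ylx acjd uexi vaj ncgyr
Hunk 4: at line 2 remove [qyw] add [pgaw] -> 15 lines: zfdvb sujqt vnq pgaw tctzh tfg ofwde mezc yqo wnu ylx acjd uexi vaj ncgyr
Final line 4: pgaw

Answer: pgaw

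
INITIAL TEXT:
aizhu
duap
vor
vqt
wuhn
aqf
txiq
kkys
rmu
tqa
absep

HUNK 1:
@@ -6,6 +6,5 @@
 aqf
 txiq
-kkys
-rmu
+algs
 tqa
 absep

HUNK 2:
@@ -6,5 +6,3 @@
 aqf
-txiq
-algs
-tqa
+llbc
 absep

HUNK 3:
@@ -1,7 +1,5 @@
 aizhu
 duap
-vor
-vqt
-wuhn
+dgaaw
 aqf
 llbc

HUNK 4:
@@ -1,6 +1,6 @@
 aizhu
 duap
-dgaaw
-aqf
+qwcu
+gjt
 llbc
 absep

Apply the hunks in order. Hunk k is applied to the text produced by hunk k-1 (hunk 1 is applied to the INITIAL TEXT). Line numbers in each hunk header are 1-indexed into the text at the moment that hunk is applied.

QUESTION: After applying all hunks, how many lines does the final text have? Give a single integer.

Hunk 1: at line 6 remove [kkys,rmu] add [algs] -> 10 lines: aizhu duap vor vqt wuhn aqf txiq algs tqa absep
Hunk 2: at line 6 remove [txiq,algs,tqa] add [llbc] -> 8 lines: aizhu duap vor vqt wuhn aqf llbc absep
Hunk 3: at line 1 remove [vor,vqt,wuhn] add [dgaaw] -> 6 lines: aizhu duap dgaaw aqf llbc absep
Hunk 4: at line 1 remove [dgaaw,aqf] add [qwcu,gjt] -> 6 lines: aizhu duap qwcu gjt llbc absep
Final line count: 6

Answer: 6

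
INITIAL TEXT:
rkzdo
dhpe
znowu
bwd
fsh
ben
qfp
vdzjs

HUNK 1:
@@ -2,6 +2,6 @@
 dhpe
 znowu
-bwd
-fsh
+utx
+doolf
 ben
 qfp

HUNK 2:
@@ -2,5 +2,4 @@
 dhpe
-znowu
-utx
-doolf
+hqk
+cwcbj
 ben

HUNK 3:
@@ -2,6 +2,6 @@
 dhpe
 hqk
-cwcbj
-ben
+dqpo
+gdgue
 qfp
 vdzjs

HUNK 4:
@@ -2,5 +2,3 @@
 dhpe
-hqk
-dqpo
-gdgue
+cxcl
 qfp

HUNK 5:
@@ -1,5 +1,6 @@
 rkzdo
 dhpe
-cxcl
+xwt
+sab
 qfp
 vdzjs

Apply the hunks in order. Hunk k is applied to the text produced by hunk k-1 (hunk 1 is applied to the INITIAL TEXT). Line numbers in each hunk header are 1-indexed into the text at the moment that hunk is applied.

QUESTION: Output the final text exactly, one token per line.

Hunk 1: at line 2 remove [bwd,fsh] add [utx,doolf] -> 8 lines: rkzdo dhpe znowu utx doolf ben qfp vdzjs
Hunk 2: at line 2 remove [znowu,utx,doolf] add [hqk,cwcbj] -> 7 lines: rkzdo dhpe hqk cwcbj ben qfp vdzjs
Hunk 3: at line 2 remove [cwcbj,ben] add [dqpo,gdgue] -> 7 lines: rkzdo dhpe hqk dqpo gdgue qfp vdzjs
Hunk 4: at line 2 remove [hqk,dqpo,gdgue] add [cxcl] -> 5 lines: rkzdo dhpe cxcl qfp vdzjs
Hunk 5: at line 1 remove [cxcl] add [xwt,sab] -> 6 lines: rkzdo dhpe xwt sab qfp vdzjs

Answer: rkzdo
dhpe
xwt
sab
qfp
vdzjs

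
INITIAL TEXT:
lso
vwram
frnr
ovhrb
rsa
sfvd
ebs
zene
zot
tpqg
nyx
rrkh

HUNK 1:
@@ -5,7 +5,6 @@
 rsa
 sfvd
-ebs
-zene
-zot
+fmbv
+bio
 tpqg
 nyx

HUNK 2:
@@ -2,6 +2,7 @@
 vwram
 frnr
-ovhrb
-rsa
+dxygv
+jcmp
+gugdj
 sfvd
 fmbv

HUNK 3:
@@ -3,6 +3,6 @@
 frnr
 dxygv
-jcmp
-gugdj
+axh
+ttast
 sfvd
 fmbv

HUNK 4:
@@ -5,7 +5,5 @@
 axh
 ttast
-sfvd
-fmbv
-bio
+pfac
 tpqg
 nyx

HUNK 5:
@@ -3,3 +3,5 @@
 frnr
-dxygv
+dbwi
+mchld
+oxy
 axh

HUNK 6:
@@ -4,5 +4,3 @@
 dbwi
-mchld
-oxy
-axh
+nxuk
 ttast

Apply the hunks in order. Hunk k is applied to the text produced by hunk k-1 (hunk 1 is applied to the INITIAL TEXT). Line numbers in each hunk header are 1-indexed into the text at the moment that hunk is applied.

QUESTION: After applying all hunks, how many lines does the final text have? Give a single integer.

Answer: 10

Derivation:
Hunk 1: at line 5 remove [ebs,zene,zot] add [fmbv,bio] -> 11 lines: lso vwram frnr ovhrb rsa sfvd fmbv bio tpqg nyx rrkh
Hunk 2: at line 2 remove [ovhrb,rsa] add [dxygv,jcmp,gugdj] -> 12 lines: lso vwram frnr dxygv jcmp gugdj sfvd fmbv bio tpqg nyx rrkh
Hunk 3: at line 3 remove [jcmp,gugdj] add [axh,ttast] -> 12 lines: lso vwram frnr dxygv axh ttast sfvd fmbv bio tpqg nyx rrkh
Hunk 4: at line 5 remove [sfvd,fmbv,bio] add [pfac] -> 10 lines: lso vwram frnr dxygv axh ttast pfac tpqg nyx rrkh
Hunk 5: at line 3 remove [dxygv] add [dbwi,mchld,oxy] -> 12 lines: lso vwram frnr dbwi mchld oxy axh ttast pfac tpqg nyx rrkh
Hunk 6: at line 4 remove [mchld,oxy,axh] add [nxuk] -> 10 lines: lso vwram frnr dbwi nxuk ttast pfac tpqg nyx rrkh
Final line count: 10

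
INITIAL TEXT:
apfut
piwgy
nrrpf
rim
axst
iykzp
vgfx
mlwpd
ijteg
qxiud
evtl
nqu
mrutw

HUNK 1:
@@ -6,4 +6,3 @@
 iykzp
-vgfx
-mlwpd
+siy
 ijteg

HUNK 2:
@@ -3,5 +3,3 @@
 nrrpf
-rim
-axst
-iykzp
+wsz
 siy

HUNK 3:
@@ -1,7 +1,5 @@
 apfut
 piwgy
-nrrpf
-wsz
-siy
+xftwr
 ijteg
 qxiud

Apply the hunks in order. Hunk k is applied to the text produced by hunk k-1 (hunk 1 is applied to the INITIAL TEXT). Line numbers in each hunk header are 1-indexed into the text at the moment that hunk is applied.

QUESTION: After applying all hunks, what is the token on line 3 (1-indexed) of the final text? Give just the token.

Hunk 1: at line 6 remove [vgfx,mlwpd] add [siy] -> 12 lines: apfut piwgy nrrpf rim axst iykzp siy ijteg qxiud evtl nqu mrutw
Hunk 2: at line 3 remove [rim,axst,iykzp] add [wsz] -> 10 lines: apfut piwgy nrrpf wsz siy ijteg qxiud evtl nqu mrutw
Hunk 3: at line 1 remove [nrrpf,wsz,siy] add [xftwr] -> 8 lines: apfut piwgy xftwr ijteg qxiud evtl nqu mrutw
Final line 3: xftwr

Answer: xftwr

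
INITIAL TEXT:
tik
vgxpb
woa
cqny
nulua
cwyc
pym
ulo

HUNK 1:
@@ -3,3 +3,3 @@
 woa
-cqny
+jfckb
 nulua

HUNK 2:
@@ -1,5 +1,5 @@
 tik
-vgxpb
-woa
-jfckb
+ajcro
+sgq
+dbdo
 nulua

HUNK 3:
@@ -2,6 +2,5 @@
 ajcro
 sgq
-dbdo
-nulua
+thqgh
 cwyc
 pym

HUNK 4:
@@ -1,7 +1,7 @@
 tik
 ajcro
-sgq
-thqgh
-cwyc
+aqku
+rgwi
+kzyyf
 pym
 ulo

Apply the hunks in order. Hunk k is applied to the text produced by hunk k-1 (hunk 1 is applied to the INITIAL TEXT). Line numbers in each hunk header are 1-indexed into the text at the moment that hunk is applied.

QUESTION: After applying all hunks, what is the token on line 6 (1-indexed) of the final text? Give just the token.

Answer: pym

Derivation:
Hunk 1: at line 3 remove [cqny] add [jfckb] -> 8 lines: tik vgxpb woa jfckb nulua cwyc pym ulo
Hunk 2: at line 1 remove [vgxpb,woa,jfckb] add [ajcro,sgq,dbdo] -> 8 lines: tik ajcro sgq dbdo nulua cwyc pym ulo
Hunk 3: at line 2 remove [dbdo,nulua] add [thqgh] -> 7 lines: tik ajcro sgq thqgh cwyc pym ulo
Hunk 4: at line 1 remove [sgq,thqgh,cwyc] add [aqku,rgwi,kzyyf] -> 7 lines: tik ajcro aqku rgwi kzyyf pym ulo
Final line 6: pym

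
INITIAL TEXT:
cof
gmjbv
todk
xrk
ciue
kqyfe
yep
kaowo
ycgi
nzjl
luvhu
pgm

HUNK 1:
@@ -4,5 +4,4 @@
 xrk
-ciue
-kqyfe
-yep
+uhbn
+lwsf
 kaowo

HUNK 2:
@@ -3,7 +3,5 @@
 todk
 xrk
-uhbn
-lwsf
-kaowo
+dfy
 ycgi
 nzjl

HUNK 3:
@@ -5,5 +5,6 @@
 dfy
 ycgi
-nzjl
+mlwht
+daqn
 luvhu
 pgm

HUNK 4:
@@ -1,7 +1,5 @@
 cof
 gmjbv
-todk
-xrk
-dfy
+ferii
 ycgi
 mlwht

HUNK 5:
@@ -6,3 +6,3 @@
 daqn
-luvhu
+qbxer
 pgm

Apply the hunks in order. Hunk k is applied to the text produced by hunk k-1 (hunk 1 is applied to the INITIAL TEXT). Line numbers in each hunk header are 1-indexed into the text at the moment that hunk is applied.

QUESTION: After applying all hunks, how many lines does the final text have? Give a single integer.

Hunk 1: at line 4 remove [ciue,kqyfe,yep] add [uhbn,lwsf] -> 11 lines: cof gmjbv todk xrk uhbn lwsf kaowo ycgi nzjl luvhu pgm
Hunk 2: at line 3 remove [uhbn,lwsf,kaowo] add [dfy] -> 9 lines: cof gmjbv todk xrk dfy ycgi nzjl luvhu pgm
Hunk 3: at line 5 remove [nzjl] add [mlwht,daqn] -> 10 lines: cof gmjbv todk xrk dfy ycgi mlwht daqn luvhu pgm
Hunk 4: at line 1 remove [todk,xrk,dfy] add [ferii] -> 8 lines: cof gmjbv ferii ycgi mlwht daqn luvhu pgm
Hunk 5: at line 6 remove [luvhu] add [qbxer] -> 8 lines: cof gmjbv ferii ycgi mlwht daqn qbxer pgm
Final line count: 8

Answer: 8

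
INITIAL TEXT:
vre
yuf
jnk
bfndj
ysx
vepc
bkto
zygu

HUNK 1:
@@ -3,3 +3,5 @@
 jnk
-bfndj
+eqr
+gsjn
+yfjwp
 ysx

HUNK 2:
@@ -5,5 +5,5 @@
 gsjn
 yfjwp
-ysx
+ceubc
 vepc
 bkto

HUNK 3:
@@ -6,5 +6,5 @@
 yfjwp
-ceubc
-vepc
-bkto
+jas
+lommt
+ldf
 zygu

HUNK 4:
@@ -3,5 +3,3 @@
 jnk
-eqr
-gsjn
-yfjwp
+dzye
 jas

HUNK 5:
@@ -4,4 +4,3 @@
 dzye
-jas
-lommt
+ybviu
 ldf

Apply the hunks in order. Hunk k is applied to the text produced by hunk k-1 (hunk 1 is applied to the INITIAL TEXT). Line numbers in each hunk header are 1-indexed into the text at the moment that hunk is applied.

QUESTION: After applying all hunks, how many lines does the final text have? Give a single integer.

Hunk 1: at line 3 remove [bfndj] add [eqr,gsjn,yfjwp] -> 10 lines: vre yuf jnk eqr gsjn yfjwp ysx vepc bkto zygu
Hunk 2: at line 5 remove [ysx] add [ceubc] -> 10 lines: vre yuf jnk eqr gsjn yfjwp ceubc vepc bkto zygu
Hunk 3: at line 6 remove [ceubc,vepc,bkto] add [jas,lommt,ldf] -> 10 lines: vre yuf jnk eqr gsjn yfjwp jas lommt ldf zygu
Hunk 4: at line 3 remove [eqr,gsjn,yfjwp] add [dzye] -> 8 lines: vre yuf jnk dzye jas lommt ldf zygu
Hunk 5: at line 4 remove [jas,lommt] add [ybviu] -> 7 lines: vre yuf jnk dzye ybviu ldf zygu
Final line count: 7

Answer: 7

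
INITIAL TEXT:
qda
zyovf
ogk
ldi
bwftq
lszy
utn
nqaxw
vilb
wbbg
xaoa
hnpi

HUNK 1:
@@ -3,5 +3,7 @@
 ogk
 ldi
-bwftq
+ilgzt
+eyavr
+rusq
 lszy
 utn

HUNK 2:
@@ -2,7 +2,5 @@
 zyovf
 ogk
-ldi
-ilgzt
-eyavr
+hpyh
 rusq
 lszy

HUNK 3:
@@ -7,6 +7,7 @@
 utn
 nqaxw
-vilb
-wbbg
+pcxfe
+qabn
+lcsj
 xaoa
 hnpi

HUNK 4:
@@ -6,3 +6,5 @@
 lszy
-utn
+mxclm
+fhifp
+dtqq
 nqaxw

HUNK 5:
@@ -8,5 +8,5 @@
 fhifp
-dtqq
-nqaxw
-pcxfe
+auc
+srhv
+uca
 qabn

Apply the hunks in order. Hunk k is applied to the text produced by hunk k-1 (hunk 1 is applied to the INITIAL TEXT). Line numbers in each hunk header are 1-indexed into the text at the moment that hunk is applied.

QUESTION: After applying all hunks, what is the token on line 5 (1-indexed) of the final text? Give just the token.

Hunk 1: at line 3 remove [bwftq] add [ilgzt,eyavr,rusq] -> 14 lines: qda zyovf ogk ldi ilgzt eyavr rusq lszy utn nqaxw vilb wbbg xaoa hnpi
Hunk 2: at line 2 remove [ldi,ilgzt,eyavr] add [hpyh] -> 12 lines: qda zyovf ogk hpyh rusq lszy utn nqaxw vilb wbbg xaoa hnpi
Hunk 3: at line 7 remove [vilb,wbbg] add [pcxfe,qabn,lcsj] -> 13 lines: qda zyovf ogk hpyh rusq lszy utn nqaxw pcxfe qabn lcsj xaoa hnpi
Hunk 4: at line 6 remove [utn] add [mxclm,fhifp,dtqq] -> 15 lines: qda zyovf ogk hpyh rusq lszy mxclm fhifp dtqq nqaxw pcxfe qabn lcsj xaoa hnpi
Hunk 5: at line 8 remove [dtqq,nqaxw,pcxfe] add [auc,srhv,uca] -> 15 lines: qda zyovf ogk hpyh rusq lszy mxclm fhifp auc srhv uca qabn lcsj xaoa hnpi
Final line 5: rusq

Answer: rusq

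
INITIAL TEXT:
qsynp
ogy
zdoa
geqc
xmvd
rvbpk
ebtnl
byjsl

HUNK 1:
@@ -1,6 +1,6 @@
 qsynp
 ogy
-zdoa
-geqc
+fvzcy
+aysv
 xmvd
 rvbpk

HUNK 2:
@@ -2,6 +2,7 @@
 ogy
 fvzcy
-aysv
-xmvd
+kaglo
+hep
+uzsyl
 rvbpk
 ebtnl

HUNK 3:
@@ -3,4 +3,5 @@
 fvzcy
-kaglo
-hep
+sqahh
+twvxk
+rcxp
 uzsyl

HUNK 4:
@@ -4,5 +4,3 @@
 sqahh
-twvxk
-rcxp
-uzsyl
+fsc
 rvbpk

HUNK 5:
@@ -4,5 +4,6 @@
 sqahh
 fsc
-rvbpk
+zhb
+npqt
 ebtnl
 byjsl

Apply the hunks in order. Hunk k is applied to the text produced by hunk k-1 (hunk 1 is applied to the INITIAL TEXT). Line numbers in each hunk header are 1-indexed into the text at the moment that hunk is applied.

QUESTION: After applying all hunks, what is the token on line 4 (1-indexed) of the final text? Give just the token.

Answer: sqahh

Derivation:
Hunk 1: at line 1 remove [zdoa,geqc] add [fvzcy,aysv] -> 8 lines: qsynp ogy fvzcy aysv xmvd rvbpk ebtnl byjsl
Hunk 2: at line 2 remove [aysv,xmvd] add [kaglo,hep,uzsyl] -> 9 lines: qsynp ogy fvzcy kaglo hep uzsyl rvbpk ebtnl byjsl
Hunk 3: at line 3 remove [kaglo,hep] add [sqahh,twvxk,rcxp] -> 10 lines: qsynp ogy fvzcy sqahh twvxk rcxp uzsyl rvbpk ebtnl byjsl
Hunk 4: at line 4 remove [twvxk,rcxp,uzsyl] add [fsc] -> 8 lines: qsynp ogy fvzcy sqahh fsc rvbpk ebtnl byjsl
Hunk 5: at line 4 remove [rvbpk] add [zhb,npqt] -> 9 lines: qsynp ogy fvzcy sqahh fsc zhb npqt ebtnl byjsl
Final line 4: sqahh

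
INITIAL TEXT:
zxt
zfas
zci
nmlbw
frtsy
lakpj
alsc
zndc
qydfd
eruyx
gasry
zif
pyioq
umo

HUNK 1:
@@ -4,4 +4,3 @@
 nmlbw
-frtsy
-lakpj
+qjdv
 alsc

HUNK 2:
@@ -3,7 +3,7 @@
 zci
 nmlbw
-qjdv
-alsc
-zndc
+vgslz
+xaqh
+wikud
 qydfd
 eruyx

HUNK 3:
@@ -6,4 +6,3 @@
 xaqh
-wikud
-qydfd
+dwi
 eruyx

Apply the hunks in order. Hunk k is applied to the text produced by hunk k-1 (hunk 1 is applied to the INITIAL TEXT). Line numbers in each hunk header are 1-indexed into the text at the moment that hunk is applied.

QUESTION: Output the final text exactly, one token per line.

Answer: zxt
zfas
zci
nmlbw
vgslz
xaqh
dwi
eruyx
gasry
zif
pyioq
umo

Derivation:
Hunk 1: at line 4 remove [frtsy,lakpj] add [qjdv] -> 13 lines: zxt zfas zci nmlbw qjdv alsc zndc qydfd eruyx gasry zif pyioq umo
Hunk 2: at line 3 remove [qjdv,alsc,zndc] add [vgslz,xaqh,wikud] -> 13 lines: zxt zfas zci nmlbw vgslz xaqh wikud qydfd eruyx gasry zif pyioq umo
Hunk 3: at line 6 remove [wikud,qydfd] add [dwi] -> 12 lines: zxt zfas zci nmlbw vgslz xaqh dwi eruyx gasry zif pyioq umo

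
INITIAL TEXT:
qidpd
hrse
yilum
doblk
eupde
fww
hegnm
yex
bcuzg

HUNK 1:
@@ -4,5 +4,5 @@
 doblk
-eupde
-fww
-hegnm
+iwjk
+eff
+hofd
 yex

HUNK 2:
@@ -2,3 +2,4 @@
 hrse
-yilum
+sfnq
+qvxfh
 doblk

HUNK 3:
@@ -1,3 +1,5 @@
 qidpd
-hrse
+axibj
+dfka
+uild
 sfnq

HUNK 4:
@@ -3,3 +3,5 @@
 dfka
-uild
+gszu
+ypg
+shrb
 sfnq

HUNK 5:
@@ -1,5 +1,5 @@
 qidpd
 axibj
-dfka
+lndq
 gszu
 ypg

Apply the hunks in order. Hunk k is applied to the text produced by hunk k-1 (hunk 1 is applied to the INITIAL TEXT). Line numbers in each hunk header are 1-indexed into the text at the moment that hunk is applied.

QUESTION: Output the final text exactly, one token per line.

Hunk 1: at line 4 remove [eupde,fww,hegnm] add [iwjk,eff,hofd] -> 9 lines: qidpd hrse yilum doblk iwjk eff hofd yex bcuzg
Hunk 2: at line 2 remove [yilum] add [sfnq,qvxfh] -> 10 lines: qidpd hrse sfnq qvxfh doblk iwjk eff hofd yex bcuzg
Hunk 3: at line 1 remove [hrse] add [axibj,dfka,uild] -> 12 lines: qidpd axibj dfka uild sfnq qvxfh doblk iwjk eff hofd yex bcuzg
Hunk 4: at line 3 remove [uild] add [gszu,ypg,shrb] -> 14 lines: qidpd axibj dfka gszu ypg shrb sfnq qvxfh doblk iwjk eff hofd yex bcuzg
Hunk 5: at line 1 remove [dfka] add [lndq] -> 14 lines: qidpd axibj lndq gszu ypg shrb sfnq qvxfh doblk iwjk eff hofd yex bcuzg

Answer: qidpd
axibj
lndq
gszu
ypg
shrb
sfnq
qvxfh
doblk
iwjk
eff
hofd
yex
bcuzg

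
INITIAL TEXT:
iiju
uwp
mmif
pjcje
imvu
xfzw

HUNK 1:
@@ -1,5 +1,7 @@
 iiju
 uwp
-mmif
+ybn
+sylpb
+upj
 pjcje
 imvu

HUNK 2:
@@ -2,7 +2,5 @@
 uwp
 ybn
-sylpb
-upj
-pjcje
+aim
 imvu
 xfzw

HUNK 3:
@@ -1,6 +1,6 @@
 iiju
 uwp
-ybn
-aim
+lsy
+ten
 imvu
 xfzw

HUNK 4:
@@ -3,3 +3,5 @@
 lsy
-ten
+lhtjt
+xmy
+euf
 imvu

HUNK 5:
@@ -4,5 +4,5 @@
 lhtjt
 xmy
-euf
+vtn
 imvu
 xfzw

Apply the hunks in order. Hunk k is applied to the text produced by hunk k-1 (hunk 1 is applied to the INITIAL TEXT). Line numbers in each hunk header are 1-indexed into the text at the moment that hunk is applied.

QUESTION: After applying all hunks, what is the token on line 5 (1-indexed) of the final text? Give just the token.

Answer: xmy

Derivation:
Hunk 1: at line 1 remove [mmif] add [ybn,sylpb,upj] -> 8 lines: iiju uwp ybn sylpb upj pjcje imvu xfzw
Hunk 2: at line 2 remove [sylpb,upj,pjcje] add [aim] -> 6 lines: iiju uwp ybn aim imvu xfzw
Hunk 3: at line 1 remove [ybn,aim] add [lsy,ten] -> 6 lines: iiju uwp lsy ten imvu xfzw
Hunk 4: at line 3 remove [ten] add [lhtjt,xmy,euf] -> 8 lines: iiju uwp lsy lhtjt xmy euf imvu xfzw
Hunk 5: at line 4 remove [euf] add [vtn] -> 8 lines: iiju uwp lsy lhtjt xmy vtn imvu xfzw
Final line 5: xmy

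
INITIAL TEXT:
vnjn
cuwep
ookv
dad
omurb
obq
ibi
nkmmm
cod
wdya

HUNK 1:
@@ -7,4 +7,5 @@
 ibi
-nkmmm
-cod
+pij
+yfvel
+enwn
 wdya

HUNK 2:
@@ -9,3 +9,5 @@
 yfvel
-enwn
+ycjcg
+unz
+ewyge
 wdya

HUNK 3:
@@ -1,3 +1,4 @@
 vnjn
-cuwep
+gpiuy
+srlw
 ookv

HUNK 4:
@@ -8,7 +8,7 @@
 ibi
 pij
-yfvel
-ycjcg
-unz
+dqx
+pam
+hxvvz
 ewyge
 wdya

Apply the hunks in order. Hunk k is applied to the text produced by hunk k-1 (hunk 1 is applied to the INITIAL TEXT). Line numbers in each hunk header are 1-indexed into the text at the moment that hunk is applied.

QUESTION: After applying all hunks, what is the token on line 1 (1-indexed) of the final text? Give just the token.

Answer: vnjn

Derivation:
Hunk 1: at line 7 remove [nkmmm,cod] add [pij,yfvel,enwn] -> 11 lines: vnjn cuwep ookv dad omurb obq ibi pij yfvel enwn wdya
Hunk 2: at line 9 remove [enwn] add [ycjcg,unz,ewyge] -> 13 lines: vnjn cuwep ookv dad omurb obq ibi pij yfvel ycjcg unz ewyge wdya
Hunk 3: at line 1 remove [cuwep] add [gpiuy,srlw] -> 14 lines: vnjn gpiuy srlw ookv dad omurb obq ibi pij yfvel ycjcg unz ewyge wdya
Hunk 4: at line 8 remove [yfvel,ycjcg,unz] add [dqx,pam,hxvvz] -> 14 lines: vnjn gpiuy srlw ookv dad omurb obq ibi pij dqx pam hxvvz ewyge wdya
Final line 1: vnjn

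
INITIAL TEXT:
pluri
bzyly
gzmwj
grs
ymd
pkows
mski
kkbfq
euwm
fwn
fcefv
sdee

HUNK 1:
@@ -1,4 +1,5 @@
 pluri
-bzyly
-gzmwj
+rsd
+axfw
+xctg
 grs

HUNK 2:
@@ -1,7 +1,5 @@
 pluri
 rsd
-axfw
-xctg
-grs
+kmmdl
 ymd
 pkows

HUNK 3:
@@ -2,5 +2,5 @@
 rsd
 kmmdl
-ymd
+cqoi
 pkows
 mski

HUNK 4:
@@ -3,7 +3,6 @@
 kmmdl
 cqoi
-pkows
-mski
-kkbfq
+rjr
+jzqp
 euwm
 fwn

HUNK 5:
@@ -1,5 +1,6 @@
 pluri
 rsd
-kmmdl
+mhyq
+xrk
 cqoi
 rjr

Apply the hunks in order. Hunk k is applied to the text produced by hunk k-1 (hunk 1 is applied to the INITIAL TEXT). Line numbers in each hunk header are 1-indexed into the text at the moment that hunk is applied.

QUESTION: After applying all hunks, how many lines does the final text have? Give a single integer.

Hunk 1: at line 1 remove [bzyly,gzmwj] add [rsd,axfw,xctg] -> 13 lines: pluri rsd axfw xctg grs ymd pkows mski kkbfq euwm fwn fcefv sdee
Hunk 2: at line 1 remove [axfw,xctg,grs] add [kmmdl] -> 11 lines: pluri rsd kmmdl ymd pkows mski kkbfq euwm fwn fcefv sdee
Hunk 3: at line 2 remove [ymd] add [cqoi] -> 11 lines: pluri rsd kmmdl cqoi pkows mski kkbfq euwm fwn fcefv sdee
Hunk 4: at line 3 remove [pkows,mski,kkbfq] add [rjr,jzqp] -> 10 lines: pluri rsd kmmdl cqoi rjr jzqp euwm fwn fcefv sdee
Hunk 5: at line 1 remove [kmmdl] add [mhyq,xrk] -> 11 lines: pluri rsd mhyq xrk cqoi rjr jzqp euwm fwn fcefv sdee
Final line count: 11

Answer: 11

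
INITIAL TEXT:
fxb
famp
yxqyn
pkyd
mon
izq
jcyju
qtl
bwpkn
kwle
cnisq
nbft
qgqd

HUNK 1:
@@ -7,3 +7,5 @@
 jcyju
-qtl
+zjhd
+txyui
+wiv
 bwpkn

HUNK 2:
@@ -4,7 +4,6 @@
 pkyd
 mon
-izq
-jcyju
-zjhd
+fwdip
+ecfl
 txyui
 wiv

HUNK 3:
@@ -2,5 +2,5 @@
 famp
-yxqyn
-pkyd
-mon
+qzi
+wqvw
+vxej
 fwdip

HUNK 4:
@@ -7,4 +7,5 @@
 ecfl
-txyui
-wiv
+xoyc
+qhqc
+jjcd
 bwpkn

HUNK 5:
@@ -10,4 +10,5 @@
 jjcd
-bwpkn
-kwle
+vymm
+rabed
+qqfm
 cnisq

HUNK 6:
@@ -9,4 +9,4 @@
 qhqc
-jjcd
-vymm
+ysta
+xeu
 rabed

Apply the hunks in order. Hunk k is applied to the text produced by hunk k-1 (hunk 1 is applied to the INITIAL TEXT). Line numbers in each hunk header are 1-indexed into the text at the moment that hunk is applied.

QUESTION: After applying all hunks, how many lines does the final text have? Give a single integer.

Answer: 16

Derivation:
Hunk 1: at line 7 remove [qtl] add [zjhd,txyui,wiv] -> 15 lines: fxb famp yxqyn pkyd mon izq jcyju zjhd txyui wiv bwpkn kwle cnisq nbft qgqd
Hunk 2: at line 4 remove [izq,jcyju,zjhd] add [fwdip,ecfl] -> 14 lines: fxb famp yxqyn pkyd mon fwdip ecfl txyui wiv bwpkn kwle cnisq nbft qgqd
Hunk 3: at line 2 remove [yxqyn,pkyd,mon] add [qzi,wqvw,vxej] -> 14 lines: fxb famp qzi wqvw vxej fwdip ecfl txyui wiv bwpkn kwle cnisq nbft qgqd
Hunk 4: at line 7 remove [txyui,wiv] add [xoyc,qhqc,jjcd] -> 15 lines: fxb famp qzi wqvw vxej fwdip ecfl xoyc qhqc jjcd bwpkn kwle cnisq nbft qgqd
Hunk 5: at line 10 remove [bwpkn,kwle] add [vymm,rabed,qqfm] -> 16 lines: fxb famp qzi wqvw vxej fwdip ecfl xoyc qhqc jjcd vymm rabed qqfm cnisq nbft qgqd
Hunk 6: at line 9 remove [jjcd,vymm] add [ysta,xeu] -> 16 lines: fxb famp qzi wqvw vxej fwdip ecfl xoyc qhqc ysta xeu rabed qqfm cnisq nbft qgqd
Final line count: 16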